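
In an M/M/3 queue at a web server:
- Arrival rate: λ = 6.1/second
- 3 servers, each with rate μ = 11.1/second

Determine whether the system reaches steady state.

Stability requires ρ = λ/(cμ) < 1
ρ = 6.1/(3 × 11.1) = 6.1/33.30 = 0.1832
Since 0.1832 < 1, the system is STABLE.
The servers are busy 18.32% of the time.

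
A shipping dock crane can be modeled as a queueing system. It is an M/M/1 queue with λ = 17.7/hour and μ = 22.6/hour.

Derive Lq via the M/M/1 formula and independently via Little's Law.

Method 1 (direct): Lq = λ²/(μ(μ-λ)) = 313.29/(22.6 × 4.90) = 2.8291

Method 2 (Little's Law):
W = 1/(μ-λ) = 1/4.90 = 0.204082
Wq = W - 1/μ = 0.204082 - 0.0442478 = 0.159834
Lq = λWq = 17.7 × 0.159834 = 2.8291 ✔ (matches Method 1)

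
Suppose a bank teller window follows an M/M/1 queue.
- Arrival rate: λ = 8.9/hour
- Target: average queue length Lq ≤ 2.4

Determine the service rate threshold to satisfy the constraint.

For M/M/1: Lq = λ²/(μ(μ-λ))
Need Lq ≤ 2.4, i.e. μ(μ-λ) ≥ λ²/2.4
μ² - 8.9μ - 79.21/2.4 ≥ 0  →  μ² - 8.9μ - 33.00417 ≥ 0
Quadratic formula (positive root): μ = [λ + √(λ² + 4×33.00417)]/2
Discriminant: 79.21 + 4×33.00417 = 211.2267, √211.2267 = 14.5336
μ ≥ (8.9 + 14.5336)/2 = 11.7168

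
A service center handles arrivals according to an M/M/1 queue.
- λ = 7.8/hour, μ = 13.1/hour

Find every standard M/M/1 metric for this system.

Step 1: ρ = λ/μ = 7.8/13.1 = 0.5954
Step 2: L = λ/(μ-λ) = 7.8/5.30 = 1.4717
Step 3: Lq = λ²/(μ(μ-λ)) = 60.84/(13.1×5.30) = 0.8763
Step 4: W = 1/(μ-λ) = 1/5.30 = 0.18868
Step 5: Wq = λ/(μ(μ-λ)) = 7.8/(13.1×5.30) = 0.1123
Step 6: P(0) = 1-ρ = 0.4046
Verify: L = λW = 7.8×0.18868 = 1.4717 ✔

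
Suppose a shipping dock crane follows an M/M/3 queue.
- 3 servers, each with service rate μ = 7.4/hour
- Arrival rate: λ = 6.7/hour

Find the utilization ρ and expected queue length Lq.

Traffic intensity: ρ = λ/(cμ) = 6.7/(3×7.4) = 0.3018
Since ρ = 0.3018 < 1, system is stable.
Offered load a = λ/μ = cρ = 6.7/7.4 = 0.9054
P₀ = [ Σₙ₌₀^2 aⁿ/n! + a^3/(3!(1-ρ)) ]⁻¹
Σ = a^0/0! + a^1/1! + a^2/2! = 1.0000 + 0.9054 + 0.4099 = 2.3153
a^3/(3!(1-ρ)) = 0.7422/(6 × 0.6982) = 0.1772
P₀ = 1/(2.3153 + 0.1772) = 0.4012
Lq = P₀·a^3·ρ / (3!(1-ρ)²) = 0.40121 × 0.74221 × 0.30180 / (6 × 0.48748) = 0.03073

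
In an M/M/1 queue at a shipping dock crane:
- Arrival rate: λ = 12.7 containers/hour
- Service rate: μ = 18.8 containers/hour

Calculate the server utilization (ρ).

Server utilization: ρ = λ/μ
ρ = 12.7/18.8 = 0.6755
The server is busy 67.55% of the time.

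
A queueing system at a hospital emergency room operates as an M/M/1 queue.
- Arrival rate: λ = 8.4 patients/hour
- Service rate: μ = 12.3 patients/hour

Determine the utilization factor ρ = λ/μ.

Server utilization: ρ = λ/μ
ρ = 8.4/12.3 = 0.6829
The server is busy 68.29% of the time.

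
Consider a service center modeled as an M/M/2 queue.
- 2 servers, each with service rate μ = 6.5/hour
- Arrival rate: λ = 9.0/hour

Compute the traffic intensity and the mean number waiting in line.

Traffic intensity: ρ = λ/(cμ) = 9.0/(2×6.5) = 0.6923
Since ρ = 0.6923 < 1, system is stable.
Offered load a = λ/μ = cρ = 9.0/6.5 = 1.3846
P₀ = [ Σₙ₌₀^1 aⁿ/n! + a^2/(2!(1-ρ)) ]⁻¹
Σ = a^0/0! + a^1/1! = 1.0000 + 1.3846 = 2.3846
a^2/(2!(1-ρ)) = 1.9172/(2 × 0.3077) = 3.1154
P₀ = 1/(2.3846 + 3.1154) = 0.1818
Lq = P₀·a^2·ρ / (2!(1-ρ)²) = 0.18182 × 1.9172 × 0.69231 / (2 × 0.094675) = 1.2745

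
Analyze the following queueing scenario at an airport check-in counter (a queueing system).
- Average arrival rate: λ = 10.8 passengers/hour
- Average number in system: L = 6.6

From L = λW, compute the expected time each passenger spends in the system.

Little's Law: L = λW, so W = L/λ
W = 6.6/10.8 = 0.6111 hours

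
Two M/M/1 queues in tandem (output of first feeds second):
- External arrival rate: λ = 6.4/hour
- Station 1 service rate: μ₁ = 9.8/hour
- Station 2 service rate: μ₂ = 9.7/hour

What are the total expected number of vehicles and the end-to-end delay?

By Jackson's theorem, each station behaves as independent M/M/1.
Station 1: ρ₁ = 6.4/9.8 = 0.6531, L₁ = ρ₁/(1-ρ₁) = λ/(μ₁-λ) = 6.4/3.40 = 1.88235
Station 2: ρ₂ = 6.4/9.7 = 0.6598, L₂ = ρ₂/(1-ρ₂) = λ/(μ₂-λ) = 6.4/3.30 = 1.93939
Total: L = L₁ + L₂ = 1.88235 + 1.93939 = 3.8217
W = L/λ = 3.8217/6.4 = 0.5971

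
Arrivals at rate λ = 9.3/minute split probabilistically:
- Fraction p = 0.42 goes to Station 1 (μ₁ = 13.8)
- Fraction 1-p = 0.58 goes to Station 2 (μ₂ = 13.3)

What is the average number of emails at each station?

Effective rates: λ₁ = 9.3×0.42 = 3.906, λ₂ = 9.3×0.58 = 5.394
Station 1: ρ₁ = 3.906/13.8 = 0.28304, L₁ = ρ₁/(1-ρ₁) = 0.28304/(1-0.28304) = 0.3948
Station 2: ρ₂ = 5.394/13.3 = 0.40556, L₂ = ρ₂/(1-ρ₂) = 0.40556/(1-0.40556) = 0.6823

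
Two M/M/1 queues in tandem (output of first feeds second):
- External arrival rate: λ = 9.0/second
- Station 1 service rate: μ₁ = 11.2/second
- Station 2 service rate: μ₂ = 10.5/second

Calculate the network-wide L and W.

By Jackson's theorem, each station behaves as independent M/M/1.
Station 1: ρ₁ = 9.0/11.2 = 0.8036, L₁ = ρ₁/(1-ρ₁) = λ/(μ₁-λ) = 9.0/2.20 = 4.0909
Station 2: ρ₂ = 9.0/10.5 = 0.8571, L₂ = ρ₂/(1-ρ₂) = λ/(μ₂-λ) = 9.0/1.50 = 6.0000
Total: L = L₁ + L₂ = 4.0909 + 6.0000 = 10.0909
W = L/λ = 10.0909/9.0 = 1.1212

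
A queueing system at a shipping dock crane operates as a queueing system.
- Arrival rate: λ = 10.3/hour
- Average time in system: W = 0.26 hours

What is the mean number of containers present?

Little's Law: L = λW
L = 10.3 × 0.26 = 2.6780 containers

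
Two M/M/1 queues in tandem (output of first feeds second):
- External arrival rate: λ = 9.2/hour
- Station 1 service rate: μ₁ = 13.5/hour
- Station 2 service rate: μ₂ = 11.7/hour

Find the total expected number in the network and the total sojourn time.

By Jackson's theorem, each station behaves as independent M/M/1.
Station 1: ρ₁ = 9.2/13.5 = 0.6815, L₁ = ρ₁/(1-ρ₁) = λ/(μ₁-λ) = 9.2/4.30 = 2.1395
Station 2: ρ₂ = 9.2/11.7 = 0.7863, L₂ = ρ₂/(1-ρ₂) = λ/(μ₂-λ) = 9.2/2.50 = 3.6800
Total: L = L₁ + L₂ = 2.1395 + 3.6800 = 5.8195
W = L/λ = 5.8195/9.2 = 0.6326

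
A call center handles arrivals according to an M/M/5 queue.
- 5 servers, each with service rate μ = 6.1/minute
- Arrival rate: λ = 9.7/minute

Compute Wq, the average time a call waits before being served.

Traffic intensity: ρ = λ/(cμ) = 9.7/(5×6.1) = 0.3180
Since ρ = 0.3180 < 1, system is stable.
Offered load a = λ/μ = cρ = 9.7/6.1 = 1.5902
P₀ = [ Σₙ₌₀^4 aⁿ/n! + a^5/(5!(1-ρ)) ]⁻¹
Σ = a^0/0! + a^1/1! + a^2/2! + a^3/3! + a^4/4! = 1.00000 + 1.59016 + 1.26431 + 0.670154 + 0.266414 = 4.7910
a^5/(5!(1-ρ)) = 10.1674/(120 × 0.6820) = 0.1242
P₀ = 1/(4.7910 + 0.12424) = 0.2034
Lq = P₀·a^5·ρ / (5!(1-ρ)²) = 0.20345 × 10.1674 × 0.31803 / (120 × 0.46508) = 0.01179
Wq = Lq/λ = 0.01179/9.7 = 0.001215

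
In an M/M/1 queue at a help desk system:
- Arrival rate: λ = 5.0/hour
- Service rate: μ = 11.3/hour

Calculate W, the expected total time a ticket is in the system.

First, compute utilization: ρ = λ/μ = 5.0/11.3 = 0.4425
For M/M/1: W = 1/(μ-λ)
W = 1/(11.3-5.0) = 1/6.30
W = 0.1587 hours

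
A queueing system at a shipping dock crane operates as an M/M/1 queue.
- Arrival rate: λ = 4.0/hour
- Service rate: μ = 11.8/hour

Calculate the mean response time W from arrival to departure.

First, compute utilization: ρ = λ/μ = 4.0/11.8 = 0.3390
For M/M/1: W = 1/(μ-λ)
W = 1/(11.8-4.0) = 1/7.80
W = 0.1282 hours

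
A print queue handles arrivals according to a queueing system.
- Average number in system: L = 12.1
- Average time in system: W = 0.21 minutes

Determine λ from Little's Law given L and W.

Little's Law: L = λW, so λ = L/W
λ = 12.1/0.21 = 57.6190 jobs/minute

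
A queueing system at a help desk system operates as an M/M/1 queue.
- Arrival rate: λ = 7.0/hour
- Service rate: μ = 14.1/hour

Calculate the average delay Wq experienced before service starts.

First, compute utilization: ρ = λ/μ = 7.0/14.1 = 0.4965
For M/M/1: Wq = λ/(μ(μ-λ))
Wq = 7.0/(14.1 × (14.1-7.0))
Wq = 7.0/(14.1 × 7.10)
Wq = 0.06992 hours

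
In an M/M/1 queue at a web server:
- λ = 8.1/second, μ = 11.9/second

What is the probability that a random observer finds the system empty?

ρ = λ/μ = 8.1/11.9 = 0.6807
P(0) = 1 - ρ = 1 - 0.6807 = 0.3193
The server is idle 31.93% of the time.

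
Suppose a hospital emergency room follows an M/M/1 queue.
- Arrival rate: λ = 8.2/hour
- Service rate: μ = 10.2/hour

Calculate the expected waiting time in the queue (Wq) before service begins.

First, compute utilization: ρ = λ/μ = 8.2/10.2 = 0.8039
For M/M/1: Wq = λ/(μ(μ-λ))
Wq = 8.2/(10.2 × (10.2-8.2))
Wq = 8.2/(10.2 × 2.00)
Wq = 0.4020 hours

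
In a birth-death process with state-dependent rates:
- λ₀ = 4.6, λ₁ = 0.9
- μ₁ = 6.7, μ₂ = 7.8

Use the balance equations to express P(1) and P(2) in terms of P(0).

Balance equations:
State 0: λ₀P₀ = μ₁P₁ → P₁ = (λ₀/μ₁)P₀ = (4.6/6.7)P₀ = 0.6866P₀
State 1: P₂ = (λ₀λ₁)/(μ₁μ₂)P₀ = (4.6×0.9)/(6.7×7.8)P₀ = 0.07922P₀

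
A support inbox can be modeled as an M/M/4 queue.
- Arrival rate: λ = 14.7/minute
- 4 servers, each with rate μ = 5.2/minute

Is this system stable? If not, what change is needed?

Stability requires ρ = λ/(cμ) < 1
ρ = 14.7/(4 × 5.2) = 14.7/20.80 = 0.7067
Since 0.7067 < 1, the system is STABLE.
The servers are busy 70.67% of the time.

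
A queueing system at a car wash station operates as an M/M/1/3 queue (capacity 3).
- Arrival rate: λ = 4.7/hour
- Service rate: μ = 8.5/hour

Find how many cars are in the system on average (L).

ρ = λ/μ = 4.7/8.5 = 0.55294
P₀ = (1-ρ)/(1-ρ^(K+1)) = (1-0.55294)/(1-0.55294^4) = 0.4471/0.9065 = 0.4932
P_K = P₀×ρ^K = 0.49316 × 0.55294^3 = 0.49316 × 0.16906 = 0.08337
L = ρ[1 - (K+1)ρ^K + Kρ^(K+1)] / [(1-ρ)(1-ρ^(K+1))]
L = 0.55294 × (1 - 4×0.16906 + 3×0.093479) / ((1 - 0.55294) × (1 - 0.093479)) = 0.8244 cars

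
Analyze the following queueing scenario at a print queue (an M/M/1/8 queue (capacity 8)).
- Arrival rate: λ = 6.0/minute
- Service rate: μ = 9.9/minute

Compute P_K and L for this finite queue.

ρ = λ/μ = 6.0/9.9 = 0.60606
P₀ = (1-ρ)/(1-ρ^(K+1)) = (1-0.60606)/(1-0.60606^9) = 0.3939/0.9890 = 0.3983
P_K = P₀×ρ^K = 0.398334 × 0.60606^8 = 0.398334 × 0.0182022 = 0.007251
Blocking probability P_8 = 0.007251 (0.73%)
L = ρ[1 - (K+1)ρ^K + Kρ^(K+1)] / [(1-ρ)(1-ρ^(K+1))]
L = 0.60606 × (1 - 9×0.01820 + 8×0.01103) / ((1 - 0.60606) × (1 - 0.01103)) = 1.4381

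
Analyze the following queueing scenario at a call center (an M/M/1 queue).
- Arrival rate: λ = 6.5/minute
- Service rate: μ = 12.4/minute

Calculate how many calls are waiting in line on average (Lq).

ρ = λ/μ = 6.5/12.4 = 0.5242
For M/M/1: Lq = λ²/(μ(μ-λ))
Lq = 42.25/(12.4 × 5.90)
Lq = 0.5775 calls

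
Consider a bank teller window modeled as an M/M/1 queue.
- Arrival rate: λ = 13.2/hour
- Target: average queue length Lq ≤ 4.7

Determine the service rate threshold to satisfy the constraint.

For M/M/1: Lq = λ²/(μ(μ-λ))
Need Lq ≤ 4.7, i.e. μ(μ-λ) ≥ λ²/4.7
μ² - 13.2μ - 174.24/4.7 ≥ 0  →  μ² - 13.2μ - 37.07234 ≥ 0
Quadratic formula (positive root): μ = [λ + √(λ² + 4×37.07234)]/2
Discriminant: 174.24 + 4×37.07234 = 322.52936, √322.52936 = 17.959102
μ ≥ (13.2 + 17.959102)/2 = 15.5796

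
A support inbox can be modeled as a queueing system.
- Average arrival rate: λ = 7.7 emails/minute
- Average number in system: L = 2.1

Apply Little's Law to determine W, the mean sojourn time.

Little's Law: L = λW, so W = L/λ
W = 2.1/7.7 = 0.2727 minutes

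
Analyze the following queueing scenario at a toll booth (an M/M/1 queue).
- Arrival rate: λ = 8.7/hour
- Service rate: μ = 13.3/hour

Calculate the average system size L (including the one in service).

ρ = λ/μ = 8.7/13.3 = 0.6541
For M/M/1: L = λ/(μ-λ)
L = 8.7/(13.3-8.7) = 8.7/4.60
L = 1.8913 vehicles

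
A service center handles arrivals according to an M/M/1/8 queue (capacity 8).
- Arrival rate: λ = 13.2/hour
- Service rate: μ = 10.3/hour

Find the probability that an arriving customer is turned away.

ρ = λ/μ = 13.2/10.3 = 1.28155
P₀ = (1-ρ)/(1-ρ^(K+1)) = (1-1.28155)/(1-1.28155^9) = -0.2815/-8.3244 = 0.03382
P_K = P₀×ρ^K = 0.03382 × 1.28155^8 = 0.03382 × 7.2759 = 0.2461
Blocking probability = 24.61%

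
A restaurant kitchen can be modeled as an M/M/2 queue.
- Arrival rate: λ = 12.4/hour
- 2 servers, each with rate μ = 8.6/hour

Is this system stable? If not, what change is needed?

Stability requires ρ = λ/(cμ) < 1
ρ = 12.4/(2 × 8.6) = 12.4/17.20 = 0.7209
Since 0.7209 < 1, the system is STABLE.
The servers are busy 72.09% of the time.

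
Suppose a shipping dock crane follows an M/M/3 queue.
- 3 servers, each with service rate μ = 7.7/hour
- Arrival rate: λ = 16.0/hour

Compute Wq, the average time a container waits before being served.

Traffic intensity: ρ = λ/(cμ) = 16.0/(3×7.7) = 0.6926
Since ρ = 0.6926 < 1, system is stable.
Offered load a = λ/μ = cρ = 16.0/7.7 = 2.0779
P₀ = [ Σₙ₌₀^2 aⁿ/n! + a^3/(3!(1-ρ)) ]⁻¹
Σ = a^0/0! + a^1/1! + a^2/2! = 1.0000 + 2.0779 + 2.1589 = 5.2368
a^3/(3!(1-ρ)) = 8.9720/(6 × 0.30736) = 4.8651
P₀ = 1/(5.2368 + 4.8651) = 0.09899
Lq = P₀·a^3·ρ / (3!(1-ρ)²) = 0.098991 × 8.9720 × 0.69264 / (6 × 0.094470) = 1.0853
Wq = Lq/λ = 1.0853/16.0 = 0.06783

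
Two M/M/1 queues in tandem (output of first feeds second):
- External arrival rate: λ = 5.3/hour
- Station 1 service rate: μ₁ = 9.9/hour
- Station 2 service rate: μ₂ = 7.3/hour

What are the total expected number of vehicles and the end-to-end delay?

By Jackson's theorem, each station behaves as independent M/M/1.
Station 1: ρ₁ = 5.3/9.9 = 0.5354, L₁ = ρ₁/(1-ρ₁) = λ/(μ₁-λ) = 5.3/4.60 = 1.1522
Station 2: ρ₂ = 5.3/7.3 = 0.7260, L₂ = ρ₂/(1-ρ₂) = λ/(μ₂-λ) = 5.3/2.00 = 2.6500
Total: L = L₁ + L₂ = 1.1522 + 2.6500 = 3.8022
W = L/λ = 3.8022/5.3 = 0.7174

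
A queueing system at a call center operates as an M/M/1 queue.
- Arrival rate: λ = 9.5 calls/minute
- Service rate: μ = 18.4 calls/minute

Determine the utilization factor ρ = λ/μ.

Server utilization: ρ = λ/μ
ρ = 9.5/18.4 = 0.5163
The server is busy 51.63% of the time.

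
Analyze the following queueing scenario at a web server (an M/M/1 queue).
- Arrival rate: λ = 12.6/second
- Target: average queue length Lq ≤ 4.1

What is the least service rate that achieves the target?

For M/M/1: Lq = λ²/(μ(μ-λ))
Need Lq ≤ 4.1, i.e. μ(μ-λ) ≥ λ²/4.1
μ² - 12.6μ - 158.76/4.1 ≥ 0  →  μ² - 12.6μ - 38.7219512 ≥ 0
Quadratic formula (positive root): μ = [λ + √(λ² + 4×38.7219512)]/2
Discriminant: 158.76 + 4×38.7219512 = 313.647805, √313.647805 = 17.710105
μ ≥ (12.6 + 17.710105)/2 = 15.1551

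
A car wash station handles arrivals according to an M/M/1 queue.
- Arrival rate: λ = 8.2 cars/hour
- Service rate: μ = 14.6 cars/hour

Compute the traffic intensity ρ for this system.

Server utilization: ρ = λ/μ
ρ = 8.2/14.6 = 0.5616
The server is busy 56.16% of the time.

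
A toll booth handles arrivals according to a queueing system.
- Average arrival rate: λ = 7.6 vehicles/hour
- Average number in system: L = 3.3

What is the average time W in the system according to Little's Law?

Little's Law: L = λW, so W = L/λ
W = 3.3/7.6 = 0.4342 hours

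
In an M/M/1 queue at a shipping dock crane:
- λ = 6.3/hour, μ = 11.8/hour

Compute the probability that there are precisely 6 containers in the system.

ρ = λ/μ = 6.3/11.8 = 0.5339
P(n) = (1-ρ)ρⁿ
P(6) = (1-0.5339) × 0.5339^6
P(6) = 0.46610 × 0.023161
P(6) = 0.01080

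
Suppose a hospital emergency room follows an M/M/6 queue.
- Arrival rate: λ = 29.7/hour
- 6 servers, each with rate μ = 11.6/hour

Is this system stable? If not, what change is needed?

Stability requires ρ = λ/(cμ) < 1
ρ = 29.7/(6 × 11.6) = 29.7/69.60 = 0.4267
Since 0.4267 < 1, the system is STABLE.
The servers are busy 42.67% of the time.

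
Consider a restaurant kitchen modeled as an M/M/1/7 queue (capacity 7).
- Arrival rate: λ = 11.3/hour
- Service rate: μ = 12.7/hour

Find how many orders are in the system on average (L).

ρ = λ/μ = 11.3/12.7 = 0.889764
P₀ = (1-ρ)/(1-ρ^(K+1)) = (1-0.889764)/(1-0.889764^8) = 0.11024/0.60718 = 0.1816
P_K = P₀×ρ^K = 0.18156 × 0.889764^7 = 0.18156 × 0.44149 = 0.08016
L = ρ[1 - (K+1)ρ^K + Kρ^(K+1)] / [(1-ρ)(1-ρ^(K+1))]
L = 0.889764 × (1 - 8×0.441493 + 7×0.392825) / ((1 - 0.889764) × (1 - 0.392825)) = 2.8957 orders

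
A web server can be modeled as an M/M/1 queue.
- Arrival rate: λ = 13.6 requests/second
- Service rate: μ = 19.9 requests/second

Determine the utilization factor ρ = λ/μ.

Server utilization: ρ = λ/μ
ρ = 13.6/19.9 = 0.6834
The server is busy 68.34% of the time.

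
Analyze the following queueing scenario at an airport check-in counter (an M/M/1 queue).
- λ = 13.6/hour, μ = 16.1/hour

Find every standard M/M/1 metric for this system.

Step 1: ρ = λ/μ = 13.6/16.1 = 0.8447
Step 2: L = λ/(μ-λ) = 13.6/2.50 = 5.4400
Step 3: Lq = λ²/(μ(μ-λ)) = 184.96/(16.1×2.50) = 4.5953
Step 4: W = 1/(μ-λ) = 1/2.50 = 0.4000
Step 5: Wq = λ/(μ(μ-λ)) = 13.6/(16.1×2.50) = 0.3379
Step 6: P(0) = 1-ρ = 0.1553
Verify: L = λW = 13.6×0.4000 = 5.4400 ✔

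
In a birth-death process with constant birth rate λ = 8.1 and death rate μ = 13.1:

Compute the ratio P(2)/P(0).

For constant rates: P(n)/P(0) = (λ/μ)^n
P(2)/P(0) = (8.1/13.1)^2 = 0.6183^2 = 0.3823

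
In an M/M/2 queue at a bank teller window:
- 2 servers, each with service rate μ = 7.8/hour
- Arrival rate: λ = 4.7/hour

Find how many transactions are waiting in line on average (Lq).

Traffic intensity: ρ = λ/(cμ) = 4.7/(2×7.8) = 0.3013
Since ρ = 0.3013 < 1, system is stable.
Offered load a = λ/μ = cρ = 4.7/7.8 = 0.6026
P₀ = [ Σₙ₌₀^1 aⁿ/n! + a^2/(2!(1-ρ)) ]⁻¹
Σ = a^0/0! + a^1/1! = 1.0000 + 0.6026 = 1.6026
a^2/(2!(1-ρ)) = 0.3631/(2 × 0.6987) = 0.2598
P₀ = 1/(1.6026 + 0.2598) = 0.5369
Lq = P₀·a^2·ρ / (2!(1-ρ)²) = 0.5369 × 0.3631 × 0.3013 / (2 × 0.4882) = 0.06016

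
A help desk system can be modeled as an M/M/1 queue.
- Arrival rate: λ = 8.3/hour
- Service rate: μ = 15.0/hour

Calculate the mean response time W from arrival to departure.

First, compute utilization: ρ = λ/μ = 8.3/15.0 = 0.5533
For M/M/1: W = 1/(μ-λ)
W = 1/(15.0-8.3) = 1/6.70
W = 0.1493 hours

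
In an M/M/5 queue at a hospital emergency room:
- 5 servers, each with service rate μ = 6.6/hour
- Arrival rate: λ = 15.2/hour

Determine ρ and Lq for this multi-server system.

Traffic intensity: ρ = λ/(cμ) = 15.2/(5×6.6) = 0.4606
Since ρ = 0.4606 < 1, system is stable.
Offered load a = λ/μ = cρ = 15.2/6.6 = 2.3030
P₀ = [ Σₙ₌₀^4 aⁿ/n! + a^5/(5!(1-ρ)) ]⁻¹
Σ = a^0/0! + a^1/1! + a^2/2! + a^3/3! + a^4/4! = 1.00000 + 2.30303 + 2.65197 + 2.03586 + 1.17216 = 9.1630
a^5/(5!(1-ρ)) = 64.7886/(120 × 0.5394) = 1.0009
P₀ = 1/(9.1630 + 1.0009) = 0.09839
Lq = P₀·a^5·ρ / (5!(1-ρ)²) = 0.0983867 × 64.7886 × 0.460606 / (120 × 0.290946) = 0.08410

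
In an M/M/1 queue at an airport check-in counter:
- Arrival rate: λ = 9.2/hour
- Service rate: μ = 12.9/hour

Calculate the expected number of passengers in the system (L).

ρ = λ/μ = 9.2/12.9 = 0.7132
For M/M/1: L = λ/(μ-λ)
L = 9.2/(12.9-9.2) = 9.2/3.70
L = 2.4865 passengers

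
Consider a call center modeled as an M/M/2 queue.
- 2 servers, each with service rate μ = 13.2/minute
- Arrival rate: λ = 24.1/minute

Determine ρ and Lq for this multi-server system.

Traffic intensity: ρ = λ/(cμ) = 24.1/(2×13.2) = 0.9129
Since ρ = 0.9129 < 1, system is stable.
Offered load a = λ/μ = cρ = 24.1/13.2 = 1.8258
P₀ = [ Σₙ₌₀^1 aⁿ/n! + a^2/(2!(1-ρ)) ]⁻¹
Σ = a^0/0! + a^1/1! = 1.0000 + 1.8258 = 2.8258
a^2/(2!(1-ρ)) = 3.33339/(2 × 0.0871212) = 19.1308
P₀ = 1/(2.8258 + 19.1308) = 0.04554
Lq = P₀·a^2·ρ / (2!(1-ρ)²) = 0.0455446 × 3.33339 × 0.912879 / (2 × 0.00759011) = 9.1297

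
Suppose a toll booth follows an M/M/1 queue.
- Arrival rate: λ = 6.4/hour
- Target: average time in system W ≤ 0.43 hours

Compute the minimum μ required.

For M/M/1: W = 1/(μ-λ)
Need W ≤ 0.43, so 1/(μ-λ) ≤ 0.43
μ - λ ≥ 1/0.43 = 2.3256
μ ≥ 6.4 + 2.3256 = 8.7256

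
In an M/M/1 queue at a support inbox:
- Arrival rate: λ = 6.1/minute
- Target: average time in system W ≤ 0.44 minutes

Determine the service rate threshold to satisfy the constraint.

For M/M/1: W = 1/(μ-λ)
Need W ≤ 0.44, so 1/(μ-λ) ≤ 0.44
μ - λ ≥ 1/0.44 = 2.2727
μ ≥ 6.1 + 2.2727 = 8.3727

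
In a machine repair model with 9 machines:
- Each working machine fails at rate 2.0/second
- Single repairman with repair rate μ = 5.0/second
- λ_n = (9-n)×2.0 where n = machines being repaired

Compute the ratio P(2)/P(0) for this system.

P(2)/P(0) = ∏_{i=0}^{2-1} λ_i/μ_{i+1}
= (9-0)×2.0/5.0 × (9-1)×2.0/5.0
= 11.5200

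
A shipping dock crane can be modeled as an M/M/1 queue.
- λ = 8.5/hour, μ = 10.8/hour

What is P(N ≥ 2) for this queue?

ρ = λ/μ = 8.5/10.8 = 0.7870
P(N ≥ n) = ρⁿ
P(N ≥ 2) = 0.7870^2
P(N ≥ 2) = 0.6194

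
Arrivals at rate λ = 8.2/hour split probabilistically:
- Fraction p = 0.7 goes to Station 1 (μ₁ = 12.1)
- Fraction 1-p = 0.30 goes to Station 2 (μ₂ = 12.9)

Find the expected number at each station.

Effective rates: λ₁ = 8.2×0.7 = 5.74, λ₂ = 8.2×0.30 = 2.46
Station 1: ρ₁ = 5.74/12.1 = 0.47438, L₁ = ρ₁/(1-ρ₁) = 0.47438/(1-0.47438) = 0.9025
Station 2: ρ₂ = 2.46/12.9 = 0.1907, L₂ = ρ₂/(1-ρ₂) = 0.1907/(1-0.1907) = 0.2356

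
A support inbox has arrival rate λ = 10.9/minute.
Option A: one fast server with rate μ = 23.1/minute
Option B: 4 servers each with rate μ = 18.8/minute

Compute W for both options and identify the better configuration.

Option A: single server μ = 23.1 (M/M/1)
  ρ_A = 10.9/23.1 = 0.4719
  W_A = 1/(μ-λ) = 1/(23.1-10.9) = 1/12.20 = 0.08197

Option B: 4 servers μ = 18.8 (M/M/4)
  ρ_B = λ/(cμ) = 10.9/(4×18.8) = 0.1449
  Offered load a = λ/μ = cρ = 10.9/18.8 = 0.5798
  P₀ = [ Σₙ₌₀^3 aⁿ/n! + a^4/(4!(1-ρ)) ]⁻¹
  Σ = a^0/0! + a^1/1! + a^2/2! + a^3/3! = 1.00000 + 0.579787 + 0.168077 + 0.0324829 = 1.7803
  a^4/(4!(1-ρ)) = 0.1130/(24 × 0.8551) = 0.005506
  P₀ = 1/(1.7803 + 0.005506) = 0.5600
  Lq = P₀·a^4·ρ / (4!(1-ρ)²) = 0.55996 × 0.11300 × 0.14495 / (24 × 0.73112) = 0.0005227
  Wq_B = Lq/λ = 0.0005227/10.9 = 0.00004795
  W_B = Wq_B + 1/μ = 0.00004795 + 0.05319 = 0.05324

Since W_B = 0.05324 < W_A = 0.08197, Option B (multiple servers) has the shorter time in system.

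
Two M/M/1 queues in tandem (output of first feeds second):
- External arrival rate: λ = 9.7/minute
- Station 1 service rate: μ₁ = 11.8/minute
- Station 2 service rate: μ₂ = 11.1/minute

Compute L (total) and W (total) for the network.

By Jackson's theorem, each station behaves as independent M/M/1.
Station 1: ρ₁ = 9.7/11.8 = 0.8220, L₁ = ρ₁/(1-ρ₁) = λ/(μ₁-λ) = 9.7/2.10 = 4.6190
Station 2: ρ₂ = 9.7/11.1 = 0.8739, L₂ = ρ₂/(1-ρ₂) = λ/(μ₂-λ) = 9.7/1.40 = 6.9286
Total: L = L₁ + L₂ = 4.6190 + 6.9286 = 11.5476
W = L/λ = 11.5476/9.7 = 1.1905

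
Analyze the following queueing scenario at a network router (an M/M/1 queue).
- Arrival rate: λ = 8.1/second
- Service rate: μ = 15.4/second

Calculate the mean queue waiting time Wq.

First, compute utilization: ρ = λ/μ = 8.1/15.4 = 0.5260
For M/M/1: Wq = λ/(μ(μ-λ))
Wq = 8.1/(15.4 × (15.4-8.1))
Wq = 8.1/(15.4 × 7.30)
Wq = 0.07205 seconds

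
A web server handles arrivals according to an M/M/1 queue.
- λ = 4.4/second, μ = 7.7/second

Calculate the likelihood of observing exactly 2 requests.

ρ = λ/μ = 4.4/7.7 = 0.5714
P(n) = (1-ρ)ρⁿ
P(2) = (1-0.5714) × 0.5714^2
P(2) = 0.4286 × 0.3265
P(2) = 0.1399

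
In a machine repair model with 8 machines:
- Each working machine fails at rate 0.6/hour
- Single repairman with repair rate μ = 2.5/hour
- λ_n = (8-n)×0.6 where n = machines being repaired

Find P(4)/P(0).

P(4)/P(0) = ∏_{i=0}^{4-1} λ_i/μ_{i+1}
= (8-0)×0.6/2.5 × (8-1)×0.6/2.5 × (8-2)×0.6/2.5 × (8-3)×0.6/2.5
= 5.5738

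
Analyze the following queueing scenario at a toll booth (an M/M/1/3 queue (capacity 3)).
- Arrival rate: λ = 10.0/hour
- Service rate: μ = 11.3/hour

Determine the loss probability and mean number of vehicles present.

ρ = λ/μ = 10.0/11.3 = 0.8850
P₀ = (1-ρ)/(1-ρ^(K+1)) = (1-0.8850)/(1-0.8850^4) = 0.1150/0.3866 = 0.2975
P_K = P₀×ρ^K = 0.2975 × 0.8850^3 = 0.2975 × 0.6932 = 0.2062
Blocking probability P_3 = 0.2062 (20.62%)
L = ρ[1 - (K+1)ρ^K + Kρ^(K+1)] / [(1-ρ)(1-ρ^(K+1))]
L = 0.8850 × (1 - 4×0.693154 + 3×0.613441) / ((1 - 0.8850) × (1 - 0.613441)) = 1.3479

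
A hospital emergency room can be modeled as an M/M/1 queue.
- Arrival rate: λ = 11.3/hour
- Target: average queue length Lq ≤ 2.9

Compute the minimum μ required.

For M/M/1: Lq = λ²/(μ(μ-λ))
Need Lq ≤ 2.9, i.e. μ(μ-λ) ≥ λ²/2.9
μ² - 11.3μ - 127.69/2.9 ≥ 0  →  μ² - 11.3μ - 44.03103 ≥ 0
Quadratic formula (positive root): μ = [λ + √(λ² + 4×44.03103)]/2
Discriminant: 127.69 + 4×44.03103 = 303.8141, √303.8141 = 17.4303
μ ≥ (11.3 + 17.4303)/2 = 14.3651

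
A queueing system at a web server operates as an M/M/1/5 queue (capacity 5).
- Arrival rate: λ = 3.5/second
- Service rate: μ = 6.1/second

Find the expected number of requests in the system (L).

ρ = λ/μ = 3.5/6.1 = 0.5738
P₀ = (1-ρ)/(1-ρ^(K+1)) = (1-0.5738)/(1-0.5738^6) = 0.4262/0.9643 = 0.4420
P_K = P₀×ρ^K = 0.4420 × 0.5738^5 = 0.4420 × 0.06220 = 0.02749
L = ρ[1 - (K+1)ρ^K + Kρ^(K+1)] / [(1-ρ)(1-ρ^(K+1))]
L = 0.5738 × (1 - 6×0.06220 + 5×0.03569) / ((1 - 0.5738) × (1 - 0.03569)) = 1.1242 requests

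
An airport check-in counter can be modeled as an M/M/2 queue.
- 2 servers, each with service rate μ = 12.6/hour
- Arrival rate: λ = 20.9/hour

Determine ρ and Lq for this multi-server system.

Traffic intensity: ρ = λ/(cμ) = 20.9/(2×12.6) = 0.8294
Since ρ = 0.8294 < 1, system is stable.
Offered load a = λ/μ = cρ = 20.9/12.6 = 1.6587
P₀ = [ Σₙ₌₀^1 aⁿ/n! + a^2/(2!(1-ρ)) ]⁻¹
Σ = a^0/0! + a^1/1! = 1.0000 + 1.6587 = 2.6587
a^2/(2!(1-ρ)) = 2.75139/(2 × 0.170635) = 8.0622
P₀ = 1/(2.6587 + 8.0622) = 0.09328
Lq = P₀·a^2·ρ / (2!(1-ρ)²) = 0.0932755 × 2.75139 × 0.829365 / (2 × 0.0291163) = 3.6551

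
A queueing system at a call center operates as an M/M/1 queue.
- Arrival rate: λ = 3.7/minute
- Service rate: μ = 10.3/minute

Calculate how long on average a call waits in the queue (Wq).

First, compute utilization: ρ = λ/μ = 3.7/10.3 = 0.3592
For M/M/1: Wq = λ/(μ(μ-λ))
Wq = 3.7/(10.3 × (10.3-3.7))
Wq = 3.7/(10.3 × 6.60)
Wq = 0.05443 minutes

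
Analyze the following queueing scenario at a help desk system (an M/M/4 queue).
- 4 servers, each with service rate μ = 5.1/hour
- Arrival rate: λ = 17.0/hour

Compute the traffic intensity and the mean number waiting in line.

Traffic intensity: ρ = λ/(cμ) = 17.0/(4×5.1) = 0.8333
Since ρ = 0.8333 < 1, system is stable.
Offered load a = λ/μ = cρ = 17.0/5.1 = 3.3333
P₀ = [ Σₙ₌₀^3 aⁿ/n! + a^4/(4!(1-ρ)) ]⁻¹
Σ = a^0/0! + a^1/1! + a^2/2! + a^3/3! = 1.0000 + 3.3333 + 5.5556 + 6.1728 = 16.0617
a^4/(4!(1-ρ)) = 123.4568/(24 × 0.1666667) = 30.8642
P₀ = 1/(16.0617 + 30.8642) = 0.02131
Lq = P₀·a^4·ρ / (4!(1-ρ)²) = 0.0213102 × 123.4568 × 0.833333 / (24 × 0.0277778) = 3.2886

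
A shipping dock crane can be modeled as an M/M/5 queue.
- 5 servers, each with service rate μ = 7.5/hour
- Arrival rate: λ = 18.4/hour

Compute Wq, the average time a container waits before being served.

Traffic intensity: ρ = λ/(cμ) = 18.4/(5×7.5) = 0.4907
Since ρ = 0.4907 < 1, system is stable.
Offered load a = λ/μ = cρ = 18.4/7.5 = 2.4533
P₀ = [ Σₙ₌₀^4 aⁿ/n! + a^5/(5!(1-ρ)) ]⁻¹
Σ = a^0/0! + a^1/1! + a^2/2! + a^3/3! + a^4/4! = 1.00000 + 2.45333 + 3.00942 + 2.46104 + 1.50944 = 10.4332
a^5/(5!(1-ρ)) = 88.8757/(120 × 0.50933) = 1.4541
P₀ = 1/(10.4332 + 1.4541) = 0.08412
Lq = P₀·a^5·ρ / (5!(1-ρ)²) = 0.084123 × 88.8757 × 0.49067 / (120 × 0.25942) = 0.1178
Wq = Lq/λ = 0.11784/18.4 = 0.006404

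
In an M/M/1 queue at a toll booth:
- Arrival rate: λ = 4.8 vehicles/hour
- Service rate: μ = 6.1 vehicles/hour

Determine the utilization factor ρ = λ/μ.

Server utilization: ρ = λ/μ
ρ = 4.8/6.1 = 0.7869
The server is busy 78.69% of the time.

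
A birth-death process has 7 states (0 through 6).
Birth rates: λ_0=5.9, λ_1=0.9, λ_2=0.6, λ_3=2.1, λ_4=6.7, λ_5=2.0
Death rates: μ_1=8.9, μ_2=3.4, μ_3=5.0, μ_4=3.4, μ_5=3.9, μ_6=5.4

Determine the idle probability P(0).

Ratios P(n)/P(0) = (λ₀···λₙ₋₁)/(μ₁···μₙ):
P(1)/P(0) = (5.9)/(8.9) = 0.6629
P(2)/P(0) = (5.9×0.9)/(8.9×3.4) = 0.1755
P(3)/P(0) = (5.9×0.9×0.6)/(8.9×3.4×5.0) = 0.02106
P(4)/P(0) = (5.9×0.9×0.6×2.1)/(8.9×3.4×5.0×3.4) = 0.01301
P(5)/P(0) = (5.9×0.9×0.6×2.1×6.7)/(8.9×3.4×5.0×3.4×3.9) = 0.02234
P(6)/P(0) = (5.9×0.9×0.6×2.1×6.7×2.0)/(8.9×3.4×5.0×3.4×3.9×5.4) = 0.008275

Normalization: ∑ P(n) = 1
P(0) × (1.0000 + 0.6629 + 0.1755 + 0.02106 + 0.01301 + 0.02234 + 0.008275) = 1
P(0) × 1.9031 = 1
P(0) = 1/1.9031 = 0.5255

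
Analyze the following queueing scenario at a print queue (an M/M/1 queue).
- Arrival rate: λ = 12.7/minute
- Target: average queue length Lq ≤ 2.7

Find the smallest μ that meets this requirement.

For M/M/1: Lq = λ²/(μ(μ-λ))
Need Lq ≤ 2.7, i.e. μ(μ-λ) ≥ λ²/2.7
μ² - 12.7μ - 161.29/2.7 ≥ 0  →  μ² - 12.7μ - 59.737037 ≥ 0
Quadratic formula (positive root): μ = [λ + √(λ² + 4×59.737037)]/2
Discriminant: 161.29 + 4×59.737037 = 400.2381, √400.2381 = 20.0060
μ ≥ (12.7 + 20.0060)/2 = 16.3530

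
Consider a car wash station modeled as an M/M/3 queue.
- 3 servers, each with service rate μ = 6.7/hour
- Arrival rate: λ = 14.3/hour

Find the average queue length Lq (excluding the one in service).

Traffic intensity: ρ = λ/(cμ) = 14.3/(3×6.7) = 0.7114
Since ρ = 0.7114 < 1, system is stable.
Offered load a = λ/μ = cρ = 14.3/6.7 = 2.1343
P₀ = [ Σₙ₌₀^2 aⁿ/n! + a^3/(3!(1-ρ)) ]⁻¹
Σ = a^0/0! + a^1/1! + a^2/2! = 1.0000 + 2.1343 + 2.2777 = 5.4120
a^3/(3!(1-ρ)) = 9.72263/(6 × 0.288557) = 5.6157
P₀ = 1/(5.4120 + 5.6157) = 0.09068
Lq = P₀·a^3·ρ / (3!(1-ρ)²) = 0.090681 × 9.7226 × 0.71144 / (6 × 0.083265) = 1.2555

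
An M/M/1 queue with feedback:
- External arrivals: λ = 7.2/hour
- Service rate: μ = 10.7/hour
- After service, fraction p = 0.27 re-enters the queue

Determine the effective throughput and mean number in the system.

Effective arrival rate: λ_eff = λ/(1-p) = 7.2/(1-0.27) = 7.2/0.73 = 9.86301
ρ = λ_eff/μ = 9.86301/10.7 = 0.921777
L = ρ/(1-ρ) = 0.921777/(1-0.921777) = 11.7840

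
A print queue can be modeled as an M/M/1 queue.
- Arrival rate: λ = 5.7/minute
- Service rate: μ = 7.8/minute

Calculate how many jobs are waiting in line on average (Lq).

ρ = λ/μ = 5.7/7.8 = 0.7308
For M/M/1: Lq = λ²/(μ(μ-λ))
Lq = 32.49/(7.8 × 2.10)
Lq = 1.9835 jobs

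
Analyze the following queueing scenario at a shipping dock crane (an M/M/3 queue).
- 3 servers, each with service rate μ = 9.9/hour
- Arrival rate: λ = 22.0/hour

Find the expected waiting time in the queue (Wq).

Traffic intensity: ρ = λ/(cμ) = 22.0/(3×9.9) = 0.7407
Since ρ = 0.7407 < 1, system is stable.
Offered load a = λ/μ = cρ = 22.0/9.9 = 2.2222
P₀ = [ Σₙ₌₀^2 aⁿ/n! + a^3/(3!(1-ρ)) ]⁻¹
Σ = a^0/0! + a^1/1! + a^2/2! = 1.00000 + 2.22222 + 2.46914 = 5.6914
a^3/(3!(1-ρ)) = 10.9739/(6 × 0.259259) = 7.0547
P₀ = 1/(5.6914 + 7.0547) = 0.07846
Lq = P₀·a^3·ρ / (3!(1-ρ)²) = 0.078456 × 10.9739 × 0.74074 / (6 × 0.067215) = 1.5814
Wq = Lq/λ = 1.5814/22.0 = 0.07188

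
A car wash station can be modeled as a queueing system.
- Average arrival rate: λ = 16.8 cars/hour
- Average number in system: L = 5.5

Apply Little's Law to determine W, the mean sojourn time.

Little's Law: L = λW, so W = L/λ
W = 5.5/16.8 = 0.3274 hours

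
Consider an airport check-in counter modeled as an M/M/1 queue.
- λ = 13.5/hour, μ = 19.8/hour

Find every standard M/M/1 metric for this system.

Step 1: ρ = λ/μ = 13.5/19.8 = 0.6818
Step 2: L = λ/(μ-λ) = 13.5/6.30 = 2.1429
Step 3: Lq = λ²/(μ(μ-λ)) = 182.25/(19.8×6.30) = 1.4610
Step 4: W = 1/(μ-λ) = 1/6.30 = 0.15873
Step 5: Wq = λ/(μ(μ-λ)) = 13.5/(19.8×6.30) = 0.1082
Step 6: P(0) = 1-ρ = 0.3182
Verify: L = λW = 13.5×0.15873 = 2.1429 ✔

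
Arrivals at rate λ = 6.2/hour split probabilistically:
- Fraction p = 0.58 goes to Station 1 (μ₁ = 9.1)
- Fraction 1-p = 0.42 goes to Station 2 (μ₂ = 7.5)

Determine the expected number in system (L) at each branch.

Effective rates: λ₁ = 6.2×0.58 = 3.596, λ₂ = 6.2×0.42 = 2.604
Station 1: ρ₁ = 3.596/9.1 = 0.39516, L₁ = ρ₁/(1-ρ₁) = 0.39516/(1-0.39516) = 0.6533
Station 2: ρ₂ = 2.604/7.5 = 0.3472, L₂ = ρ₂/(1-ρ₂) = 0.3472/(1-0.3472) = 0.5319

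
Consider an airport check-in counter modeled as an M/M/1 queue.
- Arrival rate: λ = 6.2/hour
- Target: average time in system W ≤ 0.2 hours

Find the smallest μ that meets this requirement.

For M/M/1: W = 1/(μ-λ)
Need W ≤ 0.2, so 1/(μ-λ) ≤ 0.2
μ - λ ≥ 1/0.2 = 5.0000
μ ≥ 6.2 + 5.0000 = 11.2000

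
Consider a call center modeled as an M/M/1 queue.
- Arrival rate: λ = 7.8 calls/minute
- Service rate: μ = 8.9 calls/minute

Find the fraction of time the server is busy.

Server utilization: ρ = λ/μ
ρ = 7.8/8.9 = 0.8764
The server is busy 87.64% of the time.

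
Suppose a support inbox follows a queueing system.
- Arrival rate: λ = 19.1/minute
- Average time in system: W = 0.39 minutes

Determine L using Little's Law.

Little's Law: L = λW
L = 19.1 × 0.39 = 7.4490 emails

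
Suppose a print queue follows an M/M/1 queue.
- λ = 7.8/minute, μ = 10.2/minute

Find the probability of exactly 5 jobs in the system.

ρ = λ/μ = 7.8/10.2 = 0.7647
P(n) = (1-ρ)ρⁿ
P(5) = (1-0.7647) × 0.7647^5
P(5) = 0.2353 × 0.2615
P(5) = 0.06153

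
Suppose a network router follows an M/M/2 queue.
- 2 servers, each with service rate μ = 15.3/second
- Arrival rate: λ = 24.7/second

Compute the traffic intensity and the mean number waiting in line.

Traffic intensity: ρ = λ/(cμ) = 24.7/(2×15.3) = 0.8072
Since ρ = 0.8072 < 1, system is stable.
Offered load a = λ/μ = cρ = 24.7/15.3 = 1.6144
P₀ = [ Σₙ₌₀^1 aⁿ/n! + a^2/(2!(1-ρ)) ]⁻¹
Σ = a^0/0! + a^1/1! = 1.0000 + 1.6144 = 2.6144
a^2/(2!(1-ρ)) = 2.6062/(2 × 0.19281) = 6.7585
P₀ = 1/(2.6144 + 6.7585) = 0.1067
Lq = P₀·a^2·ρ / (2!(1-ρ)²) = 0.1067 × 2.6062 × 0.8072 / (2 × 0.03718) = 3.0187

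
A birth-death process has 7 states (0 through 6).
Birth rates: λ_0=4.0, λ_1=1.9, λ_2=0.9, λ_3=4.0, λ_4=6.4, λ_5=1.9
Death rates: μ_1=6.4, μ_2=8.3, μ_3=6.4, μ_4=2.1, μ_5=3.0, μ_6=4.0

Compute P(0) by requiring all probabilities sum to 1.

Ratios P(n)/P(0) = (λ₀···λₙ₋₁)/(μ₁···μₙ):
P(1)/P(0) = (4.0)/(6.4) = 0.6250
P(2)/P(0) = (4.0×1.9)/(6.4×8.3) = 0.1431
P(3)/P(0) = (4.0×1.9×0.9)/(6.4×8.3×6.4) = 0.02012
P(4)/P(0) = (4.0×1.9×0.9×4.0)/(6.4×8.3×6.4×2.1) = 0.03832
P(5)/P(0) = (4.0×1.9×0.9×4.0×6.4)/(6.4×8.3×6.4×2.1×3.0) = 0.08176
P(6)/P(0) = (4.0×1.9×0.9×4.0×6.4×1.9)/(6.4×8.3×6.4×2.1×3.0×4.0) = 0.03883

Normalization: ∑ P(n) = 1
P(0) × (1.0000 + 0.6250 + 0.1431 + 0.02012 + 0.03832 + 0.08176 + 0.03883) = 1
P(0) × 1.9471 = 1
P(0) = 1/1.9471 = 0.5136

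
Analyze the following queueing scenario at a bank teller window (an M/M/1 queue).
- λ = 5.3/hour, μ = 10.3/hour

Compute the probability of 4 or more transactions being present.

ρ = λ/μ = 5.3/10.3 = 0.514563
P(N ≥ n) = ρⁿ
P(N ≥ 4) = 0.514563^4
P(N ≥ 4) = 0.07011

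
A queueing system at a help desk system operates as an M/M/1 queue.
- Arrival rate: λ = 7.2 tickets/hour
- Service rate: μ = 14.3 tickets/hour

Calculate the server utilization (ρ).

Server utilization: ρ = λ/μ
ρ = 7.2/14.3 = 0.5035
The server is busy 50.35% of the time.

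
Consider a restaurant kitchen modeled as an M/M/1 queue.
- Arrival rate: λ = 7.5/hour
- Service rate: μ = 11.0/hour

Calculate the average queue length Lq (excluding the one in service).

ρ = λ/μ = 7.5/11.0 = 0.6818
For M/M/1: Lq = λ²/(μ(μ-λ))
Lq = 56.25/(11.0 × 3.50)
Lq = 1.4610 orders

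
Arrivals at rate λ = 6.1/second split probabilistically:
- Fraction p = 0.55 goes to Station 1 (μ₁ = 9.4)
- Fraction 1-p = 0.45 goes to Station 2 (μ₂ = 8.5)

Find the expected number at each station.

Effective rates: λ₁ = 6.1×0.55 = 3.355, λ₂ = 6.1×0.45 = 2.745
Station 1: ρ₁ = 3.355/9.4 = 0.3569, L₁ = ρ₁/(1-ρ₁) = 0.3569/(1-0.3569) = 0.5550
Station 2: ρ₂ = 2.745/8.5 = 0.32294, L₂ = ρ₂/(1-ρ₂) = 0.32294/(1-0.32294) = 0.4770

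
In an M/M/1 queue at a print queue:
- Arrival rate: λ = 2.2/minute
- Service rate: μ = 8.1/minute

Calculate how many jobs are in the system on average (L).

ρ = λ/μ = 2.2/8.1 = 0.2716
For M/M/1: L = λ/(μ-λ)
L = 2.2/(8.1-2.2) = 2.2/5.90
L = 0.3729 jobs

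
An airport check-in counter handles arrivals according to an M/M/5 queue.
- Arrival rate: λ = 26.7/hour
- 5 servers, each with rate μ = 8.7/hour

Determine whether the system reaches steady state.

Stability requires ρ = λ/(cμ) < 1
ρ = 26.7/(5 × 8.7) = 26.7/43.50 = 0.6138
Since 0.6138 < 1, the system is STABLE.
The servers are busy 61.38% of the time.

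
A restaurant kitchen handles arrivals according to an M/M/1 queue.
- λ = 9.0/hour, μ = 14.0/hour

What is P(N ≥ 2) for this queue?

ρ = λ/μ = 9.0/14.0 = 0.6429
P(N ≥ n) = ρⁿ
P(N ≥ 2) = 0.6429^2
P(N ≥ 2) = 0.4133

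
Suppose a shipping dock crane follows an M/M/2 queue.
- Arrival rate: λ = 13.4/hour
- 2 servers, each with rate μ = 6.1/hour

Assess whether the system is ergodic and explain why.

Stability requires ρ = λ/(cμ) < 1
ρ = 13.4/(2 × 6.1) = 13.4/12.20 = 1.0984
Since 1.0984 ≥ 1, the system is UNSTABLE.
Need c > λ/μ = 13.4/6.1 = 2.20.
Minimum servers needed: c = 3.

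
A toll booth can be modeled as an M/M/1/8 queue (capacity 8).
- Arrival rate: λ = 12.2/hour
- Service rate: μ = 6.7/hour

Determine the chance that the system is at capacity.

ρ = λ/μ = 12.2/6.7 = 1.8209
P₀ = (1-ρ)/(1-ρ^(K+1)) = (1-1.8209)/(1-1.8209^9) = -0.8209/-219.0771 = 0.003747
P_K = P₀×ρ^K = 0.003747 × 1.8209^8 = 0.003747 × 120.8617 = 0.4529
Blocking probability = 45.29%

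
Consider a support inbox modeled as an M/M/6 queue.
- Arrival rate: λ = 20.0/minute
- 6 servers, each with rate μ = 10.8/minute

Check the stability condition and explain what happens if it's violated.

Stability requires ρ = λ/(cμ) < 1
ρ = 20.0/(6 × 10.8) = 20.0/64.80 = 0.3086
Since 0.3086 < 1, the system is STABLE.
The servers are busy 30.86% of the time.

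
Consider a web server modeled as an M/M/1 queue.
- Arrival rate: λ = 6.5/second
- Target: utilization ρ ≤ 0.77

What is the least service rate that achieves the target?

ρ = λ/μ, so μ = λ/ρ
μ ≥ 6.5/0.77 = 8.4416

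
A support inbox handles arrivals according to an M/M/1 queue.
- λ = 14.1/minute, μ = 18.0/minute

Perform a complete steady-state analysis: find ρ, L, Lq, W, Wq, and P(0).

Step 1: ρ = λ/μ = 14.1/18.0 = 0.7833
Step 2: L = λ/(μ-λ) = 14.1/3.90 = 3.6154
Step 3: Lq = λ²/(μ(μ-λ)) = 198.81/(18.0×3.90) = 2.8321
Step 4: W = 1/(μ-λ) = 1/3.90 = 0.25641
Step 5: Wq = λ/(μ(μ-λ)) = 14.1/(18.0×3.90) = 0.2009
Step 6: P(0) = 1-ρ = 0.2167
Verify: L = λW = 14.1×0.25641 = 3.6154 ✔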